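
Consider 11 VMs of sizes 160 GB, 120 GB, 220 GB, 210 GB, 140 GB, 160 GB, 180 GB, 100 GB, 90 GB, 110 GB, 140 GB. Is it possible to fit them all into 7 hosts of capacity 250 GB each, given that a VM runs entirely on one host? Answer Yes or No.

No

Total = 1630 GB; ⌈1630/250⌉ = 7.
The bound of 7 does not rule out 7, but exhaustive search shows no assignment into 7 hosts of capacity 250 GB exists — the minimum is 8.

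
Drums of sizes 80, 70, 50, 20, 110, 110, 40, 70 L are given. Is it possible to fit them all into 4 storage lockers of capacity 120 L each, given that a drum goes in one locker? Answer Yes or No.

No

Total = 550 L; ⌈550/120⌉ = 5.
At least 5 storage lockers are required, but only 4 are allowed.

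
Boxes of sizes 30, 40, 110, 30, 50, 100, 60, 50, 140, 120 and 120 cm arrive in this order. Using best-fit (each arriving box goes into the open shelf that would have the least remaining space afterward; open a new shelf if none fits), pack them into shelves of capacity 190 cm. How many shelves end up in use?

  30 → shelf 1 (new)  [load 30/190]
  40 → shelf 1  [load 70/190]
  110 → shelf 1  [load 180/190]
  30 → shelf 2 (new)  [load 30/190]
  50 → shelf 2  [load 80/190]
  100 → shelf 2  [load 180/190]
  60 → shelf 3 (new)  [load 60/190]
  50 → shelf 3  [load 110/190]
  140 → shelf 4 (new)  [load 140/190]
  120 → shelf 5 (new)  [load 120/190]
  120 → shelf 6 (new)  [load 120/190]
6 shelves opened.

6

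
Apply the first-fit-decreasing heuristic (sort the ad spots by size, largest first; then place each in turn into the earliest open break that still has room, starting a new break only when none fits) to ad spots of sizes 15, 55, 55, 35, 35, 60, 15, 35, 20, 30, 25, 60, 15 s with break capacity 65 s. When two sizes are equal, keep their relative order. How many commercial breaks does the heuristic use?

8

Sorted descending: 60, 60, 55, 55, 35, 35, 35, 30, 25, 20, 15, 15, 15.
  60 → break 1 (new)  [load 60/65]
  60 → break 2 (new)  [load 60/65]
  55 → break 3 (new)  [load 55/65]
  55 → break 4 (new)  [load 55/65]
  35 → break 5 (new)  [load 35/65]
  35 → break 6 (new)  [load 35/65]
  35 → break 7 (new)  [load 35/65]
  30 → break 5  [load 65/65]
  25 → break 6  [load 60/65]
  20 → break 7  [load 55/65]
  15 → break 8 (new)  [load 15/65]
  15 → break 8  [load 30/65]
  15 → break 8  [load 45/65]
8 commercial breaks opened.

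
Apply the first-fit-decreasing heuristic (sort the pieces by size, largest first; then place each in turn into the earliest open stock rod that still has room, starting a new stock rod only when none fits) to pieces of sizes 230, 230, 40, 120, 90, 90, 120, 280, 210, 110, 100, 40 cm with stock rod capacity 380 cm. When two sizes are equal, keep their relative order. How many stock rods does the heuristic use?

Sorted descending: 280, 230, 230, 210, 120, 120, 110, 100, 90, 90, 40, 40.
  280 → stock rod 1 (new)  [load 280/380]
  230 → stock rod 2 (new)  [load 230/380]
  230 → stock rod 3 (new)  [load 230/380]
  210 → stock rod 4 (new)  [load 210/380]
  120 → stock rod 2  [load 350/380]
  120 → stock rod 3  [load 350/380]
  110 → stock rod 4  [load 320/380]
  100 → stock rod 1  [load 380/380]
  90 → stock rod 5 (new)  [load 90/380]
  90 → stock rod 5  [load 180/380]
  40 → stock rod 4  [load 360/380]
  40 → stock rod 5  [load 220/380]
5 stock rods opened.

5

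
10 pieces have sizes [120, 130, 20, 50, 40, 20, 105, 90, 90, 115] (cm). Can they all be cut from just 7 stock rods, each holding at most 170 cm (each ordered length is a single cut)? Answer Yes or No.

Yes

A valid assignment using 6 stock rods:
  stock rod 1: 130 + 40 = 170
  stock rod 2: 120 + 50 = 170
  stock rod 3: 115 + 20 + 20 = 155
  stock rod 4: 105 = 105
  stock rod 5: 90 = 90
  stock rod 6: 90 = 90
That uses only 6 ≤ 7, so 7 stock rods are enough.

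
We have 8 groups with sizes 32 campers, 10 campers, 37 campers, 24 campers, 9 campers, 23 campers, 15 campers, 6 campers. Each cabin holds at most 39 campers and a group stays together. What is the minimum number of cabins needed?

Total = 37 + 32 + 24 + 23 + 15 + 10 + 9 + 6 = 156 campers.
Lower bound: ⌈156/39⌉ = 4 cabins.
A packing using 5 cabins:
  cabin 1: 37 = 37
  cabin 2: 32 + 6 = 38
  cabin 3: 24 + 15 = 39
  cabin 4: 23 + 10 = 33
  cabin 5: 9 = 9
No arrangement into 4 cabins stays within capacity, so 5 is optimal.

5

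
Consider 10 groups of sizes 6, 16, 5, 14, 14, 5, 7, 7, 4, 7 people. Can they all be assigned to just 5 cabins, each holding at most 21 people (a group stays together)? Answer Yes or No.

A valid assignment using 5 cabins:
  cabin 1: 16 + 5 = 21
  cabin 2: 14 + 7 = 21
  cabin 3: 14 + 7 = 21
  cabin 4: 7 + 6 + 5 = 18
  cabin 5: 4 = 4
Every load is within 21 people, so 5 cabins suffice.

Yes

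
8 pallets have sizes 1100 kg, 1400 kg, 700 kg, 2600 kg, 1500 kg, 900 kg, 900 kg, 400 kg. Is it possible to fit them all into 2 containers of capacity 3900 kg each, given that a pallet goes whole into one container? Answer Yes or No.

Total = 9500 kg; ⌈9500/3900⌉ = 3.
At least 3 containers are required, but only 2 are allowed.

No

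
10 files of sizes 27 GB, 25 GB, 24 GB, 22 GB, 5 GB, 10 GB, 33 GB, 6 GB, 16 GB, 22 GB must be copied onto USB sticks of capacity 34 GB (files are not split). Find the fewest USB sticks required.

Total = 33 + 27 + 25 + 24 + 22 + 22 + 16 + 10 + 6 + 5 = 190 GB.
Lower bound: ⌈190/34⌉ = 6 USB sticks.
A packing using 7 USB sticks:
  USB stick 1: 33 = 33
  USB stick 2: 27 + 6 = 33
  USB stick 3: 25 + 5 = 30
  USB stick 4: 24 + 10 = 34
  USB stick 5: 22 = 22
  USB stick 6: 22 = 22
  USB stick 7: 16 = 16
No arrangement into 6 USB sticks stays within capacity, so 7 is optimal.

7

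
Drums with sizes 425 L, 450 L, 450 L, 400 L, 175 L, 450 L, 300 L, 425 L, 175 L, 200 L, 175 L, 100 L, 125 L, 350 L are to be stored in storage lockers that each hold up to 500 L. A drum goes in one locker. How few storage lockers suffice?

10

Total = 450 + 450 + 450 + 425 + 425 + 400 + 350 + 300 + 200 + 175 + 175 + 175 + 125 + 100 = 4200 L.
Lower bound: ⌈4200/500⌉ = 9 storage lockers.
A packing using 10 storage lockers:
  locker 1: 450 = 450
  locker 2: 450 = 450
  locker 3: 450 = 450
  locker 4: 425 = 425
  locker 5: 425 = 425
  locker 6: 400 + 100 = 500
  locker 7: 350 + 125 = 475
  locker 8: 300 + 200 = 500
  locker 9: 175 + 175 = 350
  locker 10: 175 = 175
No arrangement into 9 storage lockers stays within capacity, so 10 is optimal.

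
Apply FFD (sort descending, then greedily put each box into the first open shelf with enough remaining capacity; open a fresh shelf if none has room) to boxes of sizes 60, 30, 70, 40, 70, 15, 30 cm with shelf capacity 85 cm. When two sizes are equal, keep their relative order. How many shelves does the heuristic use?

5

Sorted descending: 70, 70, 60, 40, 30, 30, 15.
  70 → shelf 1 (new)  [load 70/85]
  70 → shelf 2 (new)  [load 70/85]
  60 → shelf 3 (new)  [load 60/85]
  40 → shelf 4 (new)  [load 40/85]
  30 → shelf 4  [load 70/85]
  30 → shelf 5 (new)  [load 30/85]
  15 → shelf 1  [load 85/85]
5 shelves opened.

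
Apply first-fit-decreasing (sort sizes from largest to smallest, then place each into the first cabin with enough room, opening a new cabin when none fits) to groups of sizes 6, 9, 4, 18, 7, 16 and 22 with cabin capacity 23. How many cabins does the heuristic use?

4

Sorted descending: 22, 18, 16, 9, 7, 6, 4.
  22 → cabin 1 (new)  [load 22/23]
  18 → cabin 2 (new)  [load 18/23]
  16 → cabin 3 (new)  [load 16/23]
  9 → cabin 4 (new)  [load 9/23]
  7 → cabin 3  [load 23/23]
  6 → cabin 4  [load 15/23]
  4 → cabin 2  [load 22/23]
4 cabins opened.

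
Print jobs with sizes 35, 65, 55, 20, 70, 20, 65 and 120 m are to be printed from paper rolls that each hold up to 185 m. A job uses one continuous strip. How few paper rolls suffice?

Total = 120 + 70 + 65 + 65 + 55 + 35 + 20 + 20 = 450 m.
Lower bound: ⌈450/185⌉ = 3 paper rolls.
A packing using 3 paper rolls:
  roll 1: 120 + 65 = 185
  roll 2: 70 + 65 + 35 = 170
  roll 3: 55 + 20 + 20 = 95
This matches the lower bound, so 3 is optimal.

3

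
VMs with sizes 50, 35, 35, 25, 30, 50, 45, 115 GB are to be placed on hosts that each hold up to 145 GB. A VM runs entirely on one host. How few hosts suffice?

Total = 115 + 50 + 50 + 45 + 35 + 35 + 30 + 25 = 385 GB.
Lower bound: ⌈385/145⌉ = 3 hosts.
A packing using 3 hosts:
  host 1: 115 + 30 = 145
  host 2: 50 + 50 + 45 = 145
  host 3: 35 + 35 + 25 = 95
This matches the lower bound, so 3 is optimal.

3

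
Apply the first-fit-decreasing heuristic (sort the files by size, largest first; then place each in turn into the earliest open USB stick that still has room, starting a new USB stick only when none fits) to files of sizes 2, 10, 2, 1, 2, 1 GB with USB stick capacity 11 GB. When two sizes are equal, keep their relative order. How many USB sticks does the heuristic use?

2

Sorted descending: 10, 2, 2, 2, 1, 1.
  10 → USB stick 1 (new)  [load 10/11]
  2 → USB stick 2 (new)  [load 2/11]
  2 → USB stick 2  [load 4/11]
  2 → USB stick 2  [load 6/11]
  1 → USB stick 1  [load 11/11]
  1 → USB stick 2  [load 7/11]
2 USB sticks opened.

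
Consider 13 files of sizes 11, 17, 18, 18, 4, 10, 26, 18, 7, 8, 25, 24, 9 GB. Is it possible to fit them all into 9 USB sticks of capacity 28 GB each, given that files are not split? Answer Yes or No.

A valid assignment using 8 USB sticks:
  USB stick 1: 26 = 26
  USB stick 2: 25 = 25
  USB stick 3: 24 + 4 = 28
  USB stick 4: 18 + 10 = 28
  USB stick 5: 18 + 9 = 27
  USB stick 6: 18 + 8 = 26
  USB stick 7: 17 + 11 = 28
  USB stick 8: 7 = 7
That uses only 8 ≤ 9, so 9 USB sticks are enough.

Yes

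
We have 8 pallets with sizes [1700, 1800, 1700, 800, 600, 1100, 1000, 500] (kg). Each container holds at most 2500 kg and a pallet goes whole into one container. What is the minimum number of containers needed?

4

Total = 1800 + 1700 + 1700 + 1100 + 1000 + 800 + 600 + 500 = 9200 kg.
Lower bound: ⌈9200/2500⌉ = 4 containers.
A packing using 4 containers:
  container 1: 1800 + 600 = 2400
  container 2: 1700 + 800 = 2500
  container 3: 1700 + 500 = 2200
  container 4: 1100 + 1000 = 2100
This matches the lower bound, so 4 is optimal.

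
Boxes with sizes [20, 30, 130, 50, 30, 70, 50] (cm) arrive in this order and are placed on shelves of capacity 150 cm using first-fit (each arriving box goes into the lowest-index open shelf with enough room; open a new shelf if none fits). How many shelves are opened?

3

  20 → shelf 1 (new)  [load 20/150]
  30 → shelf 1  [load 50/150]
  130 → shelf 2 (new)  [load 130/150]
  50 → shelf 1  [load 100/150]
  30 → shelf 1  [load 130/150]
  70 → shelf 3 (new)  [load 70/150]
  50 → shelf 3  [load 120/150]
3 shelves opened.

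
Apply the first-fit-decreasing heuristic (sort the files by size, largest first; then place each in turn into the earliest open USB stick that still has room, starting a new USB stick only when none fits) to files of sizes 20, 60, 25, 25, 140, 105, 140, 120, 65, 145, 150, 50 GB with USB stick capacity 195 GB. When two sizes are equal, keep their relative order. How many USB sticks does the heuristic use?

Sorted descending: 150, 145, 140, 140, 120, 105, 65, 60, 50, 25, 25, 20.
  150 → USB stick 1 (new)  [load 150/195]
  145 → USB stick 2 (new)  [load 145/195]
  140 → USB stick 3 (new)  [load 140/195]
  140 → USB stick 4 (new)  [load 140/195]
  120 → USB stick 5 (new)  [load 120/195]
  105 → USB stick 6 (new)  [load 105/195]
  65 → USB stick 5  [load 185/195]
  60 → USB stick 6  [load 165/195]
  50 → USB stick 2  [load 195/195]
  25 → USB stick 1  [load 175/195]
  25 → USB stick 3  [load 165/195]
  20 → USB stick 1  [load 195/195]
6 USB sticks opened.

6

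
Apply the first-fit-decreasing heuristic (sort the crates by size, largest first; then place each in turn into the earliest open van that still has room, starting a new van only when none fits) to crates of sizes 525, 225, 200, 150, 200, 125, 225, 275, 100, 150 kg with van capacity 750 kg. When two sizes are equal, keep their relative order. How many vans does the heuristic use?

3

Sorted descending: 525, 275, 225, 225, 200, 200, 150, 150, 125, 100.
  525 → van 1 (new)  [load 525/750]
  275 → van 2 (new)  [load 275/750]
  225 → van 1  [load 750/750]
  225 → van 2  [load 500/750]
  200 → van 2  [load 700/750]
  200 → van 3 (new)  [load 200/750]
  150 → van 3  [load 350/750]
  150 → van 3  [load 500/750]
  125 → van 3  [load 625/750]
  100 → van 3  [load 725/750]
3 vans opened.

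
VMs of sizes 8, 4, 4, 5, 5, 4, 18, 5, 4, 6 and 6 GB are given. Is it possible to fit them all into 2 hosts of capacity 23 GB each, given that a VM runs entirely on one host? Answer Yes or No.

No

Total = 69 GB; ⌈69/23⌉ = 3.
At least 3 hosts are required, but only 2 are allowed.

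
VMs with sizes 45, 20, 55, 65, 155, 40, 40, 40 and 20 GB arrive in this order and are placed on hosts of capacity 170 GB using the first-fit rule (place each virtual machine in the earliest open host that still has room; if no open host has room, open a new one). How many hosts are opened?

  45 → host 1 (new)  [load 45/170]
  20 → host 1  [load 65/170]
  55 → host 1  [load 120/170]
  65 → host 2 (new)  [load 65/170]
  155 → host 3 (new)  [load 155/170]
  40 → host 1  [load 160/170]
  40 → host 2  [load 105/170]
  40 → host 2  [load 145/170]
  20 → host 2  [load 165/170]
3 hosts opened.

3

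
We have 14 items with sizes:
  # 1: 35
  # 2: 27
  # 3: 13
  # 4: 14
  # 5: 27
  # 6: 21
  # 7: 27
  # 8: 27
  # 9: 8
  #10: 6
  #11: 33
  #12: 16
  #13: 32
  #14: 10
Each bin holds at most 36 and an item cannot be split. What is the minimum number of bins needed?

10

Total = 35 + 33 + 32 + 27 + 27 + 27 + 27 + 21 + 16 + 14 + 13 + 10 + 8 + 6 = 296.
Lower bound: ⌈296/36⌉ = 9 bins.
A packing using 10 bins:
  bin 1: 35 = 35
  bin 2: 33 = 33
  bin 3: 32 = 32
  bin 4: 27 + 8 = 35
  bin 5: 27 + 6 = 33
  bin 6: 27 = 27
  bin 7: 27 = 27
  bin 8: 21 + 14 = 35
  bin 9: 16 + 13 = 29
  bin 10: 10 = 10
No arrangement into 9 bins stays within capacity, so 10 is optimal.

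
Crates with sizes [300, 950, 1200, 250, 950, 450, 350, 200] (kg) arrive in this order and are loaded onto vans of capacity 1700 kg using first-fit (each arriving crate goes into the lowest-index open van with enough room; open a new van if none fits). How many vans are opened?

3

  300 → van 1 (new)  [load 300/1700]
  950 → van 1  [load 1250/1700]
  1200 → van 2 (new)  [load 1200/1700]
  250 → van 1  [load 1500/1700]
  950 → van 3 (new)  [load 950/1700]
  450 → van 2  [load 1650/1700]
  350 → van 3  [load 1300/1700]
  200 → van 1  [load 1700/1700]
3 vans opened.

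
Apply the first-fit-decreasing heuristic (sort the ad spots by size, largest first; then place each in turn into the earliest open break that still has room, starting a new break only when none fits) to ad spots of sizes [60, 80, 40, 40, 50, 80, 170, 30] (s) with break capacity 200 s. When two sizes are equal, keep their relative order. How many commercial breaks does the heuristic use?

Sorted descending: 170, 80, 80, 60, 50, 40, 40, 30.
  170 → break 1 (new)  [load 170/200]
  80 → break 2 (new)  [load 80/200]
  80 → break 2  [load 160/200]
  60 → break 3 (new)  [load 60/200]
  50 → break 3  [load 110/200]
  40 → break 2  [load 200/200]
  40 → break 3  [load 150/200]
  30 → break 1  [load 200/200]
3 commercial breaks opened.

3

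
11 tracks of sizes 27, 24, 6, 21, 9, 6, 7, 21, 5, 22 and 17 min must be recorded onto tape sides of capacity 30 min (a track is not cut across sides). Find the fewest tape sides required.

Total = 27 + 24 + 22 + 21 + 21 + 17 + 9 + 7 + 6 + 6 + 5 = 165 min.
Lower bound: ⌈165/30⌉ = 6 tape sides.
A packing using 6 tape sides:
  side 1: 27 = 27
  side 2: 24 + 6 = 30
  side 3: 22 + 7 = 29
  side 4: 21 + 9 = 30
  side 5: 21 + 6 = 27
  side 6: 17 + 5 = 22
This matches the lower bound, so 6 is optimal.

6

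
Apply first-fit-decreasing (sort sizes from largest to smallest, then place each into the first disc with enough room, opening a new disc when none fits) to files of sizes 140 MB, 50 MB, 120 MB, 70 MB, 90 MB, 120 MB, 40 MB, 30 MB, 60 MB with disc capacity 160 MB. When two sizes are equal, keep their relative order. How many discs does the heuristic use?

5

Sorted descending: 140, 120, 120, 90, 70, 60, 50, 40, 30.
  140 → disc 1 (new)  [load 140/160]
  120 → disc 2 (new)  [load 120/160]
  120 → disc 3 (new)  [load 120/160]
  90 → disc 4 (new)  [load 90/160]
  70 → disc 4  [load 160/160]
  60 → disc 5 (new)  [load 60/160]
  50 → disc 5  [load 110/160]
  40 → disc 2  [load 160/160]
  30 → disc 3  [load 150/160]
5 discs opened.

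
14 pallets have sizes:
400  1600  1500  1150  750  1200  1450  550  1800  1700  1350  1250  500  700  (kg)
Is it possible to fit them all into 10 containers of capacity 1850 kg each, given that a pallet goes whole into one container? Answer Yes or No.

Yes

A valid assignment using 10 containers:
  container 1: 1800 = 1800
  container 2: 1700 = 1700
  container 3: 1600 = 1600
  container 4: 1500 = 1500
  container 5: 1450 + 400 = 1850
  container 6: 1350 + 500 = 1850
  container 7: 1250 + 550 = 1800
  container 8: 1200 = 1200
  container 9: 1150 + 700 = 1850
  container 10: 750 = 750
Every load is within 1850 kg, so 10 containers suffice.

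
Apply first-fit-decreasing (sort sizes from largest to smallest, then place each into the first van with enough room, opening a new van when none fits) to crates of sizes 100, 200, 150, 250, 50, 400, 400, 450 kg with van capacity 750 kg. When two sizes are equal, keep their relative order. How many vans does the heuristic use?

3

Sorted descending: 450, 400, 400, 250, 200, 150, 100, 50.
  450 → van 1 (new)  [load 450/750]
  400 → van 2 (new)  [load 400/750]
  400 → van 3 (new)  [load 400/750]
  250 → van 1  [load 700/750]
  200 → van 2  [load 600/750]
  150 → van 2  [load 750/750]
  100 → van 3  [load 500/750]
  50 → van 1  [load 750/750]
3 vans opened.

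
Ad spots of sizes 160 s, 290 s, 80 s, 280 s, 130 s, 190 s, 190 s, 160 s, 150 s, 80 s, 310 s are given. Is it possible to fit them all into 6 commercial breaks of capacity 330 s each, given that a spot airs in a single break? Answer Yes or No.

No

Total = 2020 s; ⌈2020/330⌉ = 7.
At least 7 commercial breaks are required, but only 6 are allowed.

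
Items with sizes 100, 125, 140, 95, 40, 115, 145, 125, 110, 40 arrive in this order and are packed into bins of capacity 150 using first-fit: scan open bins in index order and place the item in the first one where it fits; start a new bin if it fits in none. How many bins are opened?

  100 → bin 1 (new)  [load 100/150]
  125 → bin 2 (new)  [load 125/150]
  140 → bin 3 (new)  [load 140/150]
  95 → bin 4 (new)  [load 95/150]
  40 → bin 1  [load 140/150]
  115 → bin 5 (new)  [load 115/150]
  145 → bin 6 (new)  [load 145/150]
  125 → bin 7 (new)  [load 125/150]
  110 → bin 8 (new)  [load 110/150]
  40 → bin 4  [load 135/150]
8 bins opened.

8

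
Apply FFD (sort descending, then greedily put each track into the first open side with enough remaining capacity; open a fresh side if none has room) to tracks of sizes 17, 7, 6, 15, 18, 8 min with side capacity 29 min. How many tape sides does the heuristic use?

3

Sorted descending: 18, 17, 15, 8, 7, 6.
  18 → side 1 (new)  [load 18/29]
  17 → side 2 (new)  [load 17/29]
  15 → side 3 (new)  [load 15/29]
  8 → side 1  [load 26/29]
  7 → side 2  [load 24/29]
  6 → side 3  [load 21/29]
3 tape sides opened.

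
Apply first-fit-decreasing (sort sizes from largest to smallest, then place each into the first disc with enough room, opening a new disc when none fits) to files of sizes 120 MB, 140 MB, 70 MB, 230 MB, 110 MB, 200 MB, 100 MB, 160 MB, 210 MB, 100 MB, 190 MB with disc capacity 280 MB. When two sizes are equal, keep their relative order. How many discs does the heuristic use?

Sorted descending: 230, 210, 200, 190, 160, 140, 120, 110, 100, 100, 70.
  230 → disc 1 (new)  [load 230/280]
  210 → disc 2 (new)  [load 210/280]
  200 → disc 3 (new)  [load 200/280]
  190 → disc 4 (new)  [load 190/280]
  160 → disc 5 (new)  [load 160/280]
  140 → disc 6 (new)  [load 140/280]
  120 → disc 5  [load 280/280]
  110 → disc 6  [load 250/280]
  100 → disc 7 (new)  [load 100/280]
  100 → disc 7  [load 200/280]
  70 → disc 2  [load 280/280]
7 discs opened.

7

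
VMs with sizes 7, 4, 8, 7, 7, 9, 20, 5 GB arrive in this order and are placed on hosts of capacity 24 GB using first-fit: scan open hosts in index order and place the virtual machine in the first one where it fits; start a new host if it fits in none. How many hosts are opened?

3

  7 → host 1 (new)  [load 7/24]
  4 → host 1  [load 11/24]
  8 → host 1  [load 19/24]
  7 → host 2 (new)  [load 7/24]
  7 → host 2  [load 14/24]
  9 → host 2  [load 23/24]
  20 → host 3 (new)  [load 20/24]
  5 → host 1  [load 24/24]
3 hosts opened.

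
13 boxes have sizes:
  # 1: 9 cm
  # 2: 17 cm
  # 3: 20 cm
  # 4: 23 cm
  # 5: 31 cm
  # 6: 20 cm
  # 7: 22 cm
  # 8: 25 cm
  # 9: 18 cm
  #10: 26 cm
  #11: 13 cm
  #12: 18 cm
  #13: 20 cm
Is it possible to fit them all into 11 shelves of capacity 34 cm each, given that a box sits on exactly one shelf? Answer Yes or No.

Yes

A valid assignment using 11 shelves:
  shelf 1: 31 = 31
  shelf 2: 26 = 26
  shelf 3: 25 + 9 = 34
  shelf 4: 23 = 23
  shelf 5: 22 = 22
  shelf 6: 20 + 13 = 33
  shelf 7: 20 = 20
  shelf 8: 20 = 20
  shelf 9: 18 = 18
  shelf 10: 18 = 18
  shelf 11: 17 = 17
Every load is within 34 cm, so 11 shelves suffice.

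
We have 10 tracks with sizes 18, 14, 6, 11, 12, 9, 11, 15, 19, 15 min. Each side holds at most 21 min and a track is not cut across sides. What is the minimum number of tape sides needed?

8

Total = 19 + 18 + 15 + 15 + 14 + 12 + 11 + 11 + 9 + 6 = 130 min.
Lower bound: ⌈130/21⌉ = 7 tape sides.
Also, 8 tracks each exceed 21/2 min, and no two of those can share a side, so at least 8 tape sides are needed.
A packing using 8 tape sides:
  side 1: 19 = 19
  side 2: 18 = 18
  side 3: 15 + 6 = 21
  side 4: 15 = 15
  side 5: 14 = 14
  side 6: 12 + 9 = 21
  side 7: 11 = 11
  side 8: 11 = 11
This matches the lower bound, so 8 is optimal.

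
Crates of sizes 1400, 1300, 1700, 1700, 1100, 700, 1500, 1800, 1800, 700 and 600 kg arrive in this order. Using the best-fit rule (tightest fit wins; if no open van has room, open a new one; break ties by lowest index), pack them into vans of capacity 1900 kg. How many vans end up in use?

  1400 → van 1 (new)  [load 1400/1900]
  1300 → van 2 (new)  [load 1300/1900]
  1700 → van 3 (new)  [load 1700/1900]
  1700 → van 4 (new)  [load 1700/1900]
  1100 → van 5 (new)  [load 1100/1900]
  700 → van 5  [load 1800/1900]
  1500 → van 6 (new)  [load 1500/1900]
  1800 → van 7 (new)  [load 1800/1900]
  1800 → van 8 (new)  [load 1800/1900]
  700 → van 9 (new)  [load 700/1900]
  600 → van 2  [load 1900/1900]
9 vans opened.

9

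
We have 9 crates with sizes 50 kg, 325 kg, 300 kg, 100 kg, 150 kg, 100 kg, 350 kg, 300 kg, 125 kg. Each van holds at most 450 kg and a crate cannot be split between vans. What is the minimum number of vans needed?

4

Total = 350 + 325 + 300 + 300 + 150 + 125 + 100 + 100 + 50 = 1800 kg.
Lower bound: ⌈1800/450⌉ = 4 vans.
A packing using 4 vans:
  van 1: 350 + 100 = 450
  van 2: 325 + 125 = 450
  van 3: 300 + 150 = 450
  van 4: 300 + 100 + 50 = 450
This matches the lower bound, so 4 is optimal.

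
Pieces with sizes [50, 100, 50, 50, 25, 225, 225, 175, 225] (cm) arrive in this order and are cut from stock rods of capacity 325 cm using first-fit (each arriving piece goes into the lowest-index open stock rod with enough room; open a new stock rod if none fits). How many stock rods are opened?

5

  50 → stock rod 1 (new)  [load 50/325]
  100 → stock rod 1  [load 150/325]
  50 → stock rod 1  [load 200/325]
  50 → stock rod 1  [load 250/325]
  25 → stock rod 1  [load 275/325]
  225 → stock rod 2 (new)  [load 225/325]
  225 → stock rod 3 (new)  [load 225/325]
  175 → stock rod 4 (new)  [load 175/325]
  225 → stock rod 5 (new)  [load 225/325]
5 stock rods opened.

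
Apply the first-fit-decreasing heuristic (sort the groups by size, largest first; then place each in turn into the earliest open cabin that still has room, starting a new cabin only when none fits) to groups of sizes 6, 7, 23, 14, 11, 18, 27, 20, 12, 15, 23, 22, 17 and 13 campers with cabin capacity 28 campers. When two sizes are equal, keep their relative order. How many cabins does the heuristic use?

Sorted descending: 27, 23, 23, 22, 20, 18, 17, 15, 14, 13, 12, 11, 7, 6.
  27 → cabin 1 (new)  [load 27/28]
  23 → cabin 2 (new)  [load 23/28]
  23 → cabin 3 (new)  [load 23/28]
  22 → cabin 4 (new)  [load 22/28]
  20 → cabin 5 (new)  [load 20/28]
  18 → cabin 6 (new)  [load 18/28]
  17 → cabin 7 (new)  [load 17/28]
  15 → cabin 8 (new)  [load 15/28]
  14 → cabin 9 (new)  [load 14/28]
  13 → cabin 8  [load 28/28]
  12 → cabin 9  [load 26/28]
  11 → cabin 7  [load 28/28]
  7 → cabin 5  [load 27/28]
  6 → cabin 4  [load 28/28]
9 cabins opened.

9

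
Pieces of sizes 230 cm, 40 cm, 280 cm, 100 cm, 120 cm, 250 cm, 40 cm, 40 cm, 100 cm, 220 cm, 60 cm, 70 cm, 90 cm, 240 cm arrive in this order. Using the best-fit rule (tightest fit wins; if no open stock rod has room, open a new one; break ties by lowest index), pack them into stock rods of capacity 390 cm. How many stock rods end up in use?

5

  230 → stock rod 1 (new)  [load 230/390]
  40 → stock rod 1  [load 270/390]
  280 → stock rod 2 (new)  [load 280/390]
  100 → stock rod 2  [load 380/390]
  120 → stock rod 1  [load 390/390]
  250 → stock rod 3 (new)  [load 250/390]
  40 → stock rod 3  [load 290/390]
  40 → stock rod 3  [load 330/390]
  100 → stock rod 4 (new)  [load 100/390]
  220 → stock rod 4  [load 320/390]
  60 → stock rod 3  [load 390/390]
  70 → stock rod 4  [load 390/390]
  90 → stock rod 5 (new)  [load 90/390]
  240 → stock rod 5  [load 330/390]
5 stock rods opened.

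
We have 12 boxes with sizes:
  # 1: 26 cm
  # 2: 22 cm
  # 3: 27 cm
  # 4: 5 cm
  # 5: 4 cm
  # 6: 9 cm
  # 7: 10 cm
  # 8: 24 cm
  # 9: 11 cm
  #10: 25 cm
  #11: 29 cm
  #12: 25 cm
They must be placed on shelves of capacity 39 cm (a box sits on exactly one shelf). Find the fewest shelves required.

7

Total = 29 + 27 + 26 + 25 + 25 + 24 + 22 + 11 + 10 + 9 + 5 + 4 = 217 cm.
Lower bound: ⌈217/39⌉ = 6 shelves.
Also, 7 boxes each exceed 39/2 cm, and no two of those can share a shelf, so at least 7 shelves are needed.
A packing using 7 shelves:
  shelf 1: 29 + 10 = 39
  shelf 2: 27 + 11 = 38
  shelf 3: 26 + 9 + 4 = 39
  shelf 4: 25 + 5 = 30
  shelf 5: 25 = 25
  shelf 6: 24 = 24
  shelf 7: 22 = 22
This matches the lower bound, so 7 is optimal.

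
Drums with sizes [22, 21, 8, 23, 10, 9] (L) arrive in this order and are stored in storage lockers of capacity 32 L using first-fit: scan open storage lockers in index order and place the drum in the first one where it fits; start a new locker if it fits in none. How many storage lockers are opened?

  22 → locker 1 (new)  [load 22/32]
  21 → locker 2 (new)  [load 21/32]
  8 → locker 1  [load 30/32]
  23 → locker 3 (new)  [load 23/32]
  10 → locker 2  [load 31/32]
  9 → locker 3  [load 32/32]
3 storage lockers opened.

3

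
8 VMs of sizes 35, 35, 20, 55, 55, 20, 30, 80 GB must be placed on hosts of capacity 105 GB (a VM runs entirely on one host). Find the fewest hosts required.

4

Total = 80 + 55 + 55 + 35 + 35 + 30 + 20 + 20 = 330 GB.
Lower bound: ⌈330/105⌉ = 4 hosts.
A packing using 4 hosts:
  host 1: 80 + 20 = 100
  host 2: 55 + 35 = 90
  host 3: 55 + 35 = 90
  host 4: 30 + 20 = 50
This matches the lower bound, so 4 is optimal.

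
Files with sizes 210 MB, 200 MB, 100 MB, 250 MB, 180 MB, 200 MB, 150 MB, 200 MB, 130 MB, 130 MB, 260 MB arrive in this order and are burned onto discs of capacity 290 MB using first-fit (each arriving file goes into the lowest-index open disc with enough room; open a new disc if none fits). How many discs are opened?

  210 → disc 1 (new)  [load 210/290]
  200 → disc 2 (new)  [load 200/290]
  100 → disc 3 (new)  [load 100/290]
  250 → disc 4 (new)  [load 250/290]
  180 → disc 3  [load 280/290]
  200 → disc 5 (new)  [load 200/290]
  150 → disc 6 (new)  [load 150/290]
  200 → disc 7 (new)  [load 200/290]
  130 → disc 6  [load 280/290]
  130 → disc 8 (new)  [load 130/290]
  260 → disc 9 (new)  [load 260/290]
9 discs opened.

9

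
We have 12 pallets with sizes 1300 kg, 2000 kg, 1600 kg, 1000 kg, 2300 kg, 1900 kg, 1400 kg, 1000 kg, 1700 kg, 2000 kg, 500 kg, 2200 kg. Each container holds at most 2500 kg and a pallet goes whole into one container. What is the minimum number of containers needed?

9

Total = 2300 + 2200 + 2000 + 2000 + 1900 + 1700 + 1600 + 1400 + 1300 + 1000 + 1000 + 500 = 18900 kg.
Lower bound: ⌈18900/2500⌉ = 8 containers.
Also, 9 pallets each exceed 1250 kg, and no two of those can share a container, so at least 9 containers are needed.
A packing using 9 containers:
  container 1: 2300 = 2300
  container 2: 2200 = 2200
  container 3: 2000 + 500 = 2500
  container 4: 2000 = 2000
  container 5: 1900 = 1900
  container 6: 1700 = 1700
  container 7: 1600 = 1600
  container 8: 1400 + 1000 = 2400
  container 9: 1300 + 1000 = 2300
This matches the lower bound, so 9 is optimal.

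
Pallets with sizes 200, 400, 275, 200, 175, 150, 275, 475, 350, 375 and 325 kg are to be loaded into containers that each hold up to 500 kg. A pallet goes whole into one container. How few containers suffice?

7

Total = 475 + 400 + 375 + 350 + 325 + 275 + 275 + 200 + 200 + 175 + 150 = 3200 kg.
Lower bound: ⌈3200/500⌉ = 7 containers.
A packing using 7 containers:
  container 1: 475 = 475
  container 2: 400 = 400
  container 3: 375 = 375
  container 4: 350 + 150 = 500
  container 5: 325 + 175 = 500
  container 6: 275 + 200 = 475
  container 7: 275 + 200 = 475
This matches the lower bound, so 7 is optimal.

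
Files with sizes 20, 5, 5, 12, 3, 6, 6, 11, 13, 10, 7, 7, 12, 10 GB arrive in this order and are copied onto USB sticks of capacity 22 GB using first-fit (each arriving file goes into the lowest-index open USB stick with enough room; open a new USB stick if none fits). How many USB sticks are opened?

  20 → USB stick 1 (new)  [load 20/22]
  5 → USB stick 2 (new)  [load 5/22]
  5 → USB stick 2  [load 10/22]
  12 → USB stick 2  [load 22/22]
  3 → USB stick 3 (new)  [load 3/22]
  6 → USB stick 3  [load 9/22]
  6 → USB stick 3  [load 15/22]
  11 → USB stick 4 (new)  [load 11/22]
  13 → USB stick 5 (new)  [load 13/22]
  10 → USB stick 4  [load 21/22]
  7 → USB stick 3  [load 22/22]
  7 → USB stick 5  [load 20/22]
  12 → USB stick 6 (new)  [load 12/22]
  10 → USB stick 6  [load 22/22]
6 USB sticks opened.

6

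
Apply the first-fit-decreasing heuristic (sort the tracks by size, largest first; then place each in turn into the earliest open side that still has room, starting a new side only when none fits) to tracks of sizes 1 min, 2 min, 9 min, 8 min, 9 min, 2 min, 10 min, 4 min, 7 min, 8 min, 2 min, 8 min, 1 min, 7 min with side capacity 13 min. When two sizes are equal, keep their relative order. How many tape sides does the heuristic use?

8

Sorted descending: 10, 9, 9, 8, 8, 8, 7, 7, 4, 2, 2, 2, 1, 1.
  10 → side 1 (new)  [load 10/13]
  9 → side 2 (new)  [load 9/13]
  9 → side 3 (new)  [load 9/13]
  8 → side 4 (new)  [load 8/13]
  8 → side 5 (new)  [load 8/13]
  8 → side 6 (new)  [load 8/13]
  7 → side 7 (new)  [load 7/13]
  7 → side 8 (new)  [load 7/13]
  4 → side 2  [load 13/13]
  2 → side 1  [load 12/13]
  2 → side 3  [load 11/13]
  2 → side 3  [load 13/13]
  1 → side 1  [load 13/13]
  1 → side 4  [load 9/13]
8 tape sides opened.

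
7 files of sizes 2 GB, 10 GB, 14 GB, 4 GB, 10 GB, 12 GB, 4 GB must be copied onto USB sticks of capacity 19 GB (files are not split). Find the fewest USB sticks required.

Total = 14 + 12 + 10 + 10 + 4 + 4 + 2 = 56 GB.
Lower bound: ⌈56/19⌉ = 3 USB sticks.
Also, 4 files each exceed 19/2 GB, and no two of those can share a USB stick, so at least 4 USB sticks are needed.
A packing using 4 USB sticks:
  USB stick 1: 14 + 4 = 18
  USB stick 2: 12 + 4 + 2 = 18
  USB stick 3: 10 = 10
  USB stick 4: 10 = 10
This matches the lower bound, so 4 is optimal.

4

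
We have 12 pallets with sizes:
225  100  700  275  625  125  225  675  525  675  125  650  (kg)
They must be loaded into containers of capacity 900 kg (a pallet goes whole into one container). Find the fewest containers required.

Total = 700 + 675 + 675 + 650 + 625 + 525 + 275 + 225 + 225 + 125 + 125 + 100 = 4925 kg.
Lower bound: ⌈4925/900⌉ = 6 containers.
A packing using 6 containers:
  container 1: 700 + 125 = 825
  container 2: 675 + 225 = 900
  container 3: 675 + 225 = 900
  container 4: 650 + 125 + 100 = 875
  container 5: 625 + 275 = 900
  container 6: 525 = 525
This matches the lower bound, so 6 is optimal.

6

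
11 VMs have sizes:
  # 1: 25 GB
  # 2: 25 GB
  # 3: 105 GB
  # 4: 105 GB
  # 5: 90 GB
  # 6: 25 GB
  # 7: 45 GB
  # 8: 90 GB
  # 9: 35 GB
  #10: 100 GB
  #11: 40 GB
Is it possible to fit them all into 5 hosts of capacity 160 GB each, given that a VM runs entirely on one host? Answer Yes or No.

Yes

A valid assignment using 5 hosts:
  host 1: 105 + 45 = 150
  host 2: 105 + 40 = 145
  host 3: 100 + 35 + 25 = 160
  host 4: 90 + 25 + 25 = 140
  host 5: 90 = 90
Every load is within 160 GB, so 5 hosts suffice.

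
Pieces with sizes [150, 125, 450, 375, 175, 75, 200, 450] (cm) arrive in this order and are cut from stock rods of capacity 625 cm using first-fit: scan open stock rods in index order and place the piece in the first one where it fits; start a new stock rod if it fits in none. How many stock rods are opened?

  150 → stock rod 1 (new)  [load 150/625]
  125 → stock rod 1  [load 275/625]
  450 → stock rod 2 (new)  [load 450/625]
  375 → stock rod 3 (new)  [load 375/625]
  175 → stock rod 1  [load 450/625]
  75 → stock rod 1  [load 525/625]
  200 → stock rod 3  [load 575/625]
  450 → stock rod 4 (new)  [load 450/625]
4 stock rods opened.

4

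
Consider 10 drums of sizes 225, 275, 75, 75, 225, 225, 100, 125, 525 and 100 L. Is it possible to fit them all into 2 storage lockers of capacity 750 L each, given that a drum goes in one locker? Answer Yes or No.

No

Total = 1950 L; ⌈1950/750⌉ = 3.
At least 3 storage lockers are required, but only 2 are allowed.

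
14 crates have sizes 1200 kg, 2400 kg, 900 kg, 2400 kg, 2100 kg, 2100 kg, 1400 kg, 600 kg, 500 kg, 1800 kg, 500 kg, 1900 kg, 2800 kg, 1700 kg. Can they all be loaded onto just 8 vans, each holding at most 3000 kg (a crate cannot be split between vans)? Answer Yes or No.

No

Total = 22300 kg; ⌈22300/3000⌉ = 8.
The bound of 8 does not rule out 8, but exhaustive search shows no assignment into 8 vans of capacity 3000 kg exists — the minimum is 9.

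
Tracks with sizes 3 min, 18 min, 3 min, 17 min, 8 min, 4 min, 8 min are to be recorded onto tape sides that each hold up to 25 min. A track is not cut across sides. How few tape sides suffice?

Total = 18 + 17 + 8 + 8 + 4 + 3 + 3 = 61 min.
Lower bound: ⌈61/25⌉ = 3 tape sides.
A packing using 3 tape sides:
  side 1: 18 + 4 + 3 = 25
  side 2: 17 + 8 = 25
  side 3: 8 + 3 = 11
This matches the lower bound, so 3 is optimal.

3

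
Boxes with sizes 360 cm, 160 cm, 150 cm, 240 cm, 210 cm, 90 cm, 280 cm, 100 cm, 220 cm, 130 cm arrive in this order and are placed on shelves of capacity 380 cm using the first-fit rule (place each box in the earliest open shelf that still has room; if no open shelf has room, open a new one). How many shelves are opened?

  360 → shelf 1 (new)  [load 360/380]
  160 → shelf 2 (new)  [load 160/380]
  150 → shelf 2  [load 310/380]
  240 → shelf 3 (new)  [load 240/380]
  210 → shelf 4 (new)  [load 210/380]
  90 → shelf 3  [load 330/380]
  280 → shelf 5 (new)  [load 280/380]
  100 → shelf 4  [load 310/380]
  220 → shelf 6 (new)  [load 220/380]
  130 → shelf 6  [load 350/380]
6 shelves opened.

6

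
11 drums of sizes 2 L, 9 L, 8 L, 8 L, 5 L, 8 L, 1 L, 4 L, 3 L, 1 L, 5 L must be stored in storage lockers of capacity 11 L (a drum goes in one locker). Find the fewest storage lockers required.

6

Total = 9 + 8 + 8 + 8 + 5 + 5 + 4 + 3 + 2 + 1 + 1 = 54 L.
Lower bound: ⌈54/11⌉ = 5 storage lockers.
A packing using 6 storage lockers:
  locker 1: 9 + 2 = 11
  locker 2: 8 + 3 = 11
  locker 3: 8 + 1 + 1 = 10
  locker 4: 8 = 8
  locker 5: 5 + 5 = 10
  locker 6: 4 = 4
No arrangement into 5 storage lockers stays within capacity, so 6 is optimal.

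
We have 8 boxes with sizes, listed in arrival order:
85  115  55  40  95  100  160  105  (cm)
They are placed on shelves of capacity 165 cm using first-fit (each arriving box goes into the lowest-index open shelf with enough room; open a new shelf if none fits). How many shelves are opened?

  85 → shelf 1 (new)  [load 85/165]
  115 → shelf 2 (new)  [load 115/165]
  55 → shelf 1  [load 140/165]
  40 → shelf 2  [load 155/165]
  95 → shelf 3 (new)  [load 95/165]
  100 → shelf 4 (new)  [load 100/165]
  160 → shelf 5 (new)  [load 160/165]
  105 → shelf 6 (new)  [load 105/165]
6 shelves opened.

6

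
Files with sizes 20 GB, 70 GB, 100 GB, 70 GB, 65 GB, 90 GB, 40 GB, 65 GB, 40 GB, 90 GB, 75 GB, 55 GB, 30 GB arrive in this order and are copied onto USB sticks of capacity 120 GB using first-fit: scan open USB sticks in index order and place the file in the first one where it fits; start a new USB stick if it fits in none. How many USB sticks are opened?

8

  20 → USB stick 1 (new)  [load 20/120]
  70 → USB stick 1  [load 90/120]
  100 → USB stick 2 (new)  [load 100/120]
  70 → USB stick 3 (new)  [load 70/120]
  65 → USB stick 4 (new)  [load 65/120]
  90 → USB stick 5 (new)  [load 90/120]
  40 → USB stick 3  [load 110/120]
  65 → USB stick 6 (new)  [load 65/120]
  40 → USB stick 4  [load 105/120]
  90 → USB stick 7 (new)  [load 90/120]
  75 → USB stick 8 (new)  [load 75/120]
  55 → USB stick 6  [load 120/120]
  30 → USB stick 1  [load 120/120]
8 USB sticks opened.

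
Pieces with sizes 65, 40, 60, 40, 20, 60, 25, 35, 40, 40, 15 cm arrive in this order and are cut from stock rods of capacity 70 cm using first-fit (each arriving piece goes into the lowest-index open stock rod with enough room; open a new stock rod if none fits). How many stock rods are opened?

  65 → stock rod 1 (new)  [load 65/70]
  40 → stock rod 2 (new)  [load 40/70]
  60 → stock rod 3 (new)  [load 60/70]
  40 → stock rod 4 (new)  [load 40/70]
  20 → stock rod 2  [load 60/70]
  60 → stock rod 5 (new)  [load 60/70]
  25 → stock rod 4  [load 65/70]
  35 → stock rod 6 (new)  [load 35/70]
  40 → stock rod 7 (new)  [load 40/70]
  40 → stock rod 8 (new)  [load 40/70]
  15 → stock rod 6  [load 50/70]
8 stock rods opened.

8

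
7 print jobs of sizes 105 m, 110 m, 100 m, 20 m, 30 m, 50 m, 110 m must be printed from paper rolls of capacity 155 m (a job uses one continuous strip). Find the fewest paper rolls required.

Total = 110 + 110 + 105 + 100 + 50 + 30 + 20 = 525 m.
Lower bound: ⌈525/155⌉ = 4 paper rolls.
A packing using 4 paper rolls:
  roll 1: 110 + 30 = 140
  roll 2: 110 + 20 = 130
  roll 3: 105 + 50 = 155
  roll 4: 100 = 100
This matches the lower bound, so 4 is optimal.

4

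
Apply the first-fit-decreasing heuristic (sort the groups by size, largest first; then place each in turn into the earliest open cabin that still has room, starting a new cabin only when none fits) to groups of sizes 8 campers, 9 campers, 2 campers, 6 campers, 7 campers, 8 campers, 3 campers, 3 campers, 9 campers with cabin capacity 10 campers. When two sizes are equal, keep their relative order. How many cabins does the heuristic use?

Sorted descending: 9, 9, 8, 8, 7, 6, 3, 3, 2.
  9 → cabin 1 (new)  [load 9/10]
  9 → cabin 2 (new)  [load 9/10]
  8 → cabin 3 (new)  [load 8/10]
  8 → cabin 4 (new)  [load 8/10]
  7 → cabin 5 (new)  [load 7/10]
  6 → cabin 6 (new)  [load 6/10]
  3 → cabin 5  [load 10/10]
  3 → cabin 6  [load 9/10]
  2 → cabin 3  [load 10/10]
6 cabins opened.

6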